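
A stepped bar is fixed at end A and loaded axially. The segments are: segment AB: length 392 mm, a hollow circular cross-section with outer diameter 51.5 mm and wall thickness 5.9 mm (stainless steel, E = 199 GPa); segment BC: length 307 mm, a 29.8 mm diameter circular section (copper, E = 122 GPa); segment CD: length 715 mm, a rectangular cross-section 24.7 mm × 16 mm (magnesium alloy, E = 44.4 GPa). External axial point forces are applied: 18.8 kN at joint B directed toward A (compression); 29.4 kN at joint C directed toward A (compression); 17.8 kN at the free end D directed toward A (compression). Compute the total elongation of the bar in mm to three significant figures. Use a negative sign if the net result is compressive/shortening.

Internal axial forces (sectioning from the free end, tension +): N_CD = -17.8 kN, N_BC = -47.2 kN, N_AB = -66 kN.
A_AB = 845.2 mm².
A_BC = 697.5 mm².
A_CD = 395.2 mm².
δ_AB = -66000·392/(845.2·199000) = -0.1538 mm
δ_BC = -47200·307/(697.5·122000) = -0.1703 mm
δ_CD = -17800·715/(395.2·44400) = -0.7253 mm
δ = Σδ_i = -1.049 mm.

-1.05 mm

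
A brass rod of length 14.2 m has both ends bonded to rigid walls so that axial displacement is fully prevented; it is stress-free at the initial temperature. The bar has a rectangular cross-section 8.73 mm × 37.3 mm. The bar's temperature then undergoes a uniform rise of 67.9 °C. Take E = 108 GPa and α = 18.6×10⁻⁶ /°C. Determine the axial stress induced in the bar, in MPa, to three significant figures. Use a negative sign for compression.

Free thermal expansion αLΔT = 18.6e-6 · 14200 · 67.9 = 17.93 mm.
The walls impose strain ε = −(17.93)/14200 = -1.2629e-03; σ = Eε = 108000 · -1.2629e-03 = -136.4 MPa.

-136 MPa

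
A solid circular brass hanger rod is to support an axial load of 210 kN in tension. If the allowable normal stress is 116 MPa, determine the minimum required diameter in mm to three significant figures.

48.0 mm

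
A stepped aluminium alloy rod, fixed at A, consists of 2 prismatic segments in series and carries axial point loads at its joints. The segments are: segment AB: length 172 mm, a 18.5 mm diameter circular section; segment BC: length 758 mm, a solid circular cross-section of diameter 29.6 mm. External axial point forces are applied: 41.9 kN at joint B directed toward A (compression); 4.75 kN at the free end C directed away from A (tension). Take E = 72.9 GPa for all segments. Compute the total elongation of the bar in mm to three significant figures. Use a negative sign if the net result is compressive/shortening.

-0.254 mm

Internal axial forces (sectioning from the free end, tension +): N_BC = 4.75 kN, N_AB = -37.15 kN.
A_AB = 268.8 mm².
A_BC = 688.1 mm².
δ_AB = -37150·172/(268.8·72900) = -0.3261 mm
δ_BC = 4750·758/(688.1·72900) = 0.07177 mm
δ = Σδ_i = -0.2543 mm.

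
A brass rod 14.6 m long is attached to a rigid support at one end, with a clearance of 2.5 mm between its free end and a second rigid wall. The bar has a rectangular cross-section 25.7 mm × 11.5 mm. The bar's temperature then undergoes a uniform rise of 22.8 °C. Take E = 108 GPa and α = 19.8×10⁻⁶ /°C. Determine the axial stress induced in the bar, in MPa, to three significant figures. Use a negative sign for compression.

Free thermal expansion αLΔT = 19.8e-6 · 14600 · 22.8 = 6.591 mm.
The walls engage after the gap closes; constrained expansion = 6.591 − 2.5 = 4.091 mm.
The walls impose strain ε = −(4.091)/14600 = -2.8021e-04; σ = Eε = 108000 · -2.8021e-04 = -30.26 MPa.

-30.3 MPa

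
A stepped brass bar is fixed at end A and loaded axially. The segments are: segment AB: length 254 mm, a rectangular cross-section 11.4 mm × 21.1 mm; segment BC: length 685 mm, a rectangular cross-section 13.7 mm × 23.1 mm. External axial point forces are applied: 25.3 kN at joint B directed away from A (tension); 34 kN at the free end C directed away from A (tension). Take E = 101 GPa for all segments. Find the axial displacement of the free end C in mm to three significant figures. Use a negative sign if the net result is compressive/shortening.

Internal axial forces (sectioning from the free end, tension +): N_BC = 34 kN, N_AB = 59.3 kN.
A_AB = 240.5 mm².
A_BC = 316.5 mm².
δ_AB = 59300·254/(240.5·101000) = 0.62 mm
δ_BC = 34000·685/(316.5·101000) = 0.7286 mm
δ = Σδ_i = 1.349 mm.

1.35 mm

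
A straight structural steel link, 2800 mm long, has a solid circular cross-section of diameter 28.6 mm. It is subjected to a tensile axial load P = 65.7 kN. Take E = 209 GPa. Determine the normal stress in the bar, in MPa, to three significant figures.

A = 642.4 mm².
σ = N/A = 65700/642.4 = 102.3 MPa.

102 MPa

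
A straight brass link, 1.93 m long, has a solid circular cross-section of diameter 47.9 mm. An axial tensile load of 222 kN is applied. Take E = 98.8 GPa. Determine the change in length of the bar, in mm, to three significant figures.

2.41 mm

A = 1802 mm².
δ_mech = NL/(AE) = 222000·1930/(1802·98800) = 2.407 mm.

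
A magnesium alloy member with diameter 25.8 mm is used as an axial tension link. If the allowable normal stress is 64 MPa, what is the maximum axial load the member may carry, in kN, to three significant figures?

A = 522.8 mm².
P_max = σ_allow · A = 64 · 522.8 = 33460 N = 33.46 kN.

33.5 kN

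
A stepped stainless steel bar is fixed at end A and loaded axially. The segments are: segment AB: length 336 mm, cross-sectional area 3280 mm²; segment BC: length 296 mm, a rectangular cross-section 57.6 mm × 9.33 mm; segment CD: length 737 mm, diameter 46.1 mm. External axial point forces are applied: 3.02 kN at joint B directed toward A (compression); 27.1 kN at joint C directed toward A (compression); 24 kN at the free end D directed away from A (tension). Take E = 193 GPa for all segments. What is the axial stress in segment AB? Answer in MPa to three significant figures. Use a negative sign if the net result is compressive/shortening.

Internal axial forces (sectioning from the free end, tension +): N_CD = 24 kN, N_BC = -3.1 kN, N_AB = -6.12 kN.
σ_AB = N_AB/A_AB = -6120/3280 = -1.866 MPa.

-1.87 MPa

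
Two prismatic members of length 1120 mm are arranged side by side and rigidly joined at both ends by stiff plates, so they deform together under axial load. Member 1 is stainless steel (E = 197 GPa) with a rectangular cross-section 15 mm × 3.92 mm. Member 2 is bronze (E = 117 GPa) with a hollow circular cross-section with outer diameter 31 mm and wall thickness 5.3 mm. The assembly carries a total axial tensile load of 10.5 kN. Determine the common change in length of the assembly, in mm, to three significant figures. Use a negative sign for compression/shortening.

A_1 = 58.8 mm².
A_2 = 427.9 mm².
Equal strain + equilibrium ⇒ each member carries load in proportion to AE: A₁E₁ = 11580000 N, A₂E₂ = 50070000 N, ΣAE = 61650000 N.
δ = PL/ΣAE = 10500·1120/61650000 = 0.1908 mm.

0.191 mm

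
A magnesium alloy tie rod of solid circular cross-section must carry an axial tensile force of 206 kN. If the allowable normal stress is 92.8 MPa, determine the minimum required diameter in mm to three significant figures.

53.2 mm

Required area A ≥ P/σ_allow = 206000/92.8 = 2220 mm².
For a solid circular section, d ≥ √(4A/π) = 53.16 mm.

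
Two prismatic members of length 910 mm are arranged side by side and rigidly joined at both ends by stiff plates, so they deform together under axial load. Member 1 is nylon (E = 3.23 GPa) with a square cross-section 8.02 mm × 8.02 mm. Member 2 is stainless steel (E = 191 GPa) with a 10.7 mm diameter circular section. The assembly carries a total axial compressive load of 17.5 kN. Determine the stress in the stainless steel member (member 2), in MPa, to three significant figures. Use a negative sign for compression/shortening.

A_1 = 64.32 mm².
A_2 = 89.92 mm².
Equal strain + equilibrium ⇒ each member carries load in proportion to AE: A₁E₁ = 207800 N, A₂E₂ = 17170000 N, ΣAE = 17380000 N.
σ₂ = P·E₂/ΣAE = -17500·191000/17380000 = -192.3 MPa.

-192 MPa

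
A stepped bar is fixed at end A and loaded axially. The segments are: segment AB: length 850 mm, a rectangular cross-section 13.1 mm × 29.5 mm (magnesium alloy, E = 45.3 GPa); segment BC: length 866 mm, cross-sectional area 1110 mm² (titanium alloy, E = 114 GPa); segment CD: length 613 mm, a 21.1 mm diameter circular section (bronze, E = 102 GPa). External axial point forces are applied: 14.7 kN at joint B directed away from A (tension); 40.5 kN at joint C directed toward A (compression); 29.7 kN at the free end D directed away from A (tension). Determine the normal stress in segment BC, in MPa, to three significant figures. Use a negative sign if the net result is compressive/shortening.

Internal axial forces (sectioning from the free end, tension +): N_CD = 29.7 kN, N_BC = -10.8 kN, N_AB = 3.9 kN.
σ_BC = N_BC/A_BC = -10800/1110 = -9.73 MPa.

-9.73 MPa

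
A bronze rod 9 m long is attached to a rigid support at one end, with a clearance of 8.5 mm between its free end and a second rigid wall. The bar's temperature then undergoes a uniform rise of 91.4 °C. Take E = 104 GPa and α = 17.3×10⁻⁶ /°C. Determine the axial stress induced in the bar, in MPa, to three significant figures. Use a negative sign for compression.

Free thermal expansion αLΔT = 17.3e-6 · 9000 · 91.4 = 14.23 mm.
The walls engage after the gap closes; constrained expansion = 14.23 − 8.5 = 5.731 mm.
The walls impose strain ε = −(5.731)/9000 = -6.3678e-04; σ = Eε = 104000 · -6.3678e-04 = -66.22 MPa.

-66.2 MPa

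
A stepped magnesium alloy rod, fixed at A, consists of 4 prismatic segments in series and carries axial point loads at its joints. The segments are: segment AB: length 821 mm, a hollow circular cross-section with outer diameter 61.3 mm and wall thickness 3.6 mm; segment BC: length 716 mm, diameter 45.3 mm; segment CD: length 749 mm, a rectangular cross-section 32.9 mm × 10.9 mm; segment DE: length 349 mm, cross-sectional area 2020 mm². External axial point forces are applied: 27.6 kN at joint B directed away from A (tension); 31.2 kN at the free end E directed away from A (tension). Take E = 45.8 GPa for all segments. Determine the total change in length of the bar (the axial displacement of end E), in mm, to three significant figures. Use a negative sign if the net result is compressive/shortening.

3.46 mm

Internal axial forces (sectioning from the free end, tension +): N_DE = 31.2 kN, N_CD = 31.2 kN, N_BC = 31.2 kN, N_AB = 58.8 kN.
A_AB = 652.6 mm².
A_BC = 1612 mm².
A_CD = 358.6 mm².
δ_AB = 58800·821/(652.6·45800) = 1.615 mm
δ_BC = 31200·716/(1612·45800) = 0.3026 mm
δ_CD = 31200·749/(358.6·45800) = 1.423 mm
δ_DE = 31200·349/(2020·45800) = 0.1177 mm
δ = Σδ_i = 3.458 mm.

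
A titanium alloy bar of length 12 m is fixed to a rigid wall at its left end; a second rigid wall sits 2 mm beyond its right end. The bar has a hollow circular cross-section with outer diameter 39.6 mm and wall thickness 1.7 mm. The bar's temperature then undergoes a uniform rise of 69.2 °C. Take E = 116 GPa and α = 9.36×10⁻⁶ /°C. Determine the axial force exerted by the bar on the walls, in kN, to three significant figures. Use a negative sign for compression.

-11.3 kN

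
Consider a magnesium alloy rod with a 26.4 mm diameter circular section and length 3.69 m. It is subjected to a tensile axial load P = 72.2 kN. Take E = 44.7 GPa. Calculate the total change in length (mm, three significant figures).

A = 547.4 mm².
δ_mech = NL/(AE) = 72200·3690/(547.4·44700) = 10.89 mm.

10.9 mm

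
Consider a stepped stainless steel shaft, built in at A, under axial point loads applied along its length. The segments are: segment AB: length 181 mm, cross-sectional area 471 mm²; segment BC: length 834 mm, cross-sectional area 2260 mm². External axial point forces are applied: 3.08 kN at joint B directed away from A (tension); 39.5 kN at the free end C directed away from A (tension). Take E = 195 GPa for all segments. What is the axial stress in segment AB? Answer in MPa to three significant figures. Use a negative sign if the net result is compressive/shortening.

Internal axial forces (sectioning from the free end, tension +): N_BC = 39.5 kN, N_AB = 42.58 kN.
σ_AB = N_AB/A_AB = 42580/471 = 90.4 MPa.

90.4 MPa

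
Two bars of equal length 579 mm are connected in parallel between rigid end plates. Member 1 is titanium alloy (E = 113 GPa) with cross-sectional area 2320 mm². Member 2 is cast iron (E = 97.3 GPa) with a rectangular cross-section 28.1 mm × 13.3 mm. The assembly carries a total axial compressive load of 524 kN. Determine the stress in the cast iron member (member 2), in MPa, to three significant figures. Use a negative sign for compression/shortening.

-171 MPa

A_2 = 373.7 mm².
Equal strain + equilibrium ⇒ each member carries load in proportion to AE: A₁E₁ = 262200000 N, A₂E₂ = 36360000 N, ΣAE = 298500000 N.
σ₂ = P·E₂/ΣAE = -524000·97300/298500000 = -170.8 MPa.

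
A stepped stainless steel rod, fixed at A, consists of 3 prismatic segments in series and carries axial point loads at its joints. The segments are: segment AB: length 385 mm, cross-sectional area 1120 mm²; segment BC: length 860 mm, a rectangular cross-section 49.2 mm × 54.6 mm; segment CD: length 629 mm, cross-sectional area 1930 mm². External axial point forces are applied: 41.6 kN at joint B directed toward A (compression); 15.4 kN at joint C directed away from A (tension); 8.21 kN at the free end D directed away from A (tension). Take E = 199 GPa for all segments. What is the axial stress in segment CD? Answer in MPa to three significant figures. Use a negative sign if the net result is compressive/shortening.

Internal axial forces (sectioning from the free end, tension +): N_CD = 8.21 kN, N_BC = 23.61 kN, N_AB = -17.99 kN.
σ_CD = N_CD/A_CD = 8210/1930 = 4.254 MPa.

4.25 MPa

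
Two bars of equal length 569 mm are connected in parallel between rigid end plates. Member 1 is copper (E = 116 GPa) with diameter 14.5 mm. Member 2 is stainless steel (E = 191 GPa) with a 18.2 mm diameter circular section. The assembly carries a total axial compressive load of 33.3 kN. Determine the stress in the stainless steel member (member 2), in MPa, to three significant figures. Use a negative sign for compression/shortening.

A_1 = 165.1 mm².
A_2 = 260.2 mm².
Equal strain + equilibrium ⇒ each member carries load in proportion to AE: A₁E₁ = 19160000 N, A₂E₂ = 49690000 N, ΣAE = 68840000 N.
σ₂ = P·E₂/ΣAE = -33300·191000/68840000 = -92.39 MPa.

-92.4 MPa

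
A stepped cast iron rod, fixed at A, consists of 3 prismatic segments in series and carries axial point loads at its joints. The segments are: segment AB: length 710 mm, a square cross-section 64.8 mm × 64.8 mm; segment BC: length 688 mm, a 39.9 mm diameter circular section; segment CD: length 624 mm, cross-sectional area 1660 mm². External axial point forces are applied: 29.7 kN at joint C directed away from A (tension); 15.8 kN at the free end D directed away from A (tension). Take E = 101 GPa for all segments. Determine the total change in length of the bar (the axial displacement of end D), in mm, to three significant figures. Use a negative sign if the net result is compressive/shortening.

Internal axial forces (sectioning from the free end, tension +): N_CD = 15.8 kN, N_BC = 45.5 kN, N_AB = 45.5 kN.
A_AB = 4199 mm².
A_BC = 1250 mm².
δ_AB = 45500·710/(4199·101000) = 0.07617 mm
δ_BC = 45500·688/(1250·101000) = 0.2479 mm
δ_CD = 15800·624/(1660·101000) = 0.0588 mm
δ = Σδ_i = 0.3829 mm.

0.383 mm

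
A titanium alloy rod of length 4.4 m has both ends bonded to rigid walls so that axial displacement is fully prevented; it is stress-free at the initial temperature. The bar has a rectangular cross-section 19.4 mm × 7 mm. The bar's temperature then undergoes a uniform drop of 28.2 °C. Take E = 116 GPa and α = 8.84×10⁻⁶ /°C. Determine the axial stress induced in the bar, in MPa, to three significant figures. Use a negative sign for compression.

28.9 MPa

Free thermal expansion αLΔT = 8.84e-6 · 4400 · -28.2 = -1.097 mm.
The walls impose strain ε = −(-1.097)/4400 = 2.4929e-04; σ = Eε = 116000 · 2.4929e-04 = 28.92 MPa.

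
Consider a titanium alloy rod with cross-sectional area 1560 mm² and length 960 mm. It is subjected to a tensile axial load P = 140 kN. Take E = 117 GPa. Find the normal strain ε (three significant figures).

σ = N/A = 89.74 MPa; ε = σ/E = 89.74/117000 = 7.670e-04.

7.67e-04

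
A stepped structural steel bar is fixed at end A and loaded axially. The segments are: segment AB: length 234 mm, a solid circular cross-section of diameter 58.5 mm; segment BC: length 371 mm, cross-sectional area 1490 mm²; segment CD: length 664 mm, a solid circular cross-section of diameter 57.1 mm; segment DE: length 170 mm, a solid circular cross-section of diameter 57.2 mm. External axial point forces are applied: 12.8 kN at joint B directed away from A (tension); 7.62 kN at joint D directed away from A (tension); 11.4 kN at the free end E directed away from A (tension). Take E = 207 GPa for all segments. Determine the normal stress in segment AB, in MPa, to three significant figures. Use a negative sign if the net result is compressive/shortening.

Internal axial forces (sectioning from the free end, tension +): N_DE = 11.4 kN, N_CD = 19.02 kN, N_BC = 19.02 kN, N_AB = 31.82 kN.
A_AB = 2688 mm².
σ_AB = N_AB/A_AB = 31820/2688 = 11.84 MPa.

11.8 MPa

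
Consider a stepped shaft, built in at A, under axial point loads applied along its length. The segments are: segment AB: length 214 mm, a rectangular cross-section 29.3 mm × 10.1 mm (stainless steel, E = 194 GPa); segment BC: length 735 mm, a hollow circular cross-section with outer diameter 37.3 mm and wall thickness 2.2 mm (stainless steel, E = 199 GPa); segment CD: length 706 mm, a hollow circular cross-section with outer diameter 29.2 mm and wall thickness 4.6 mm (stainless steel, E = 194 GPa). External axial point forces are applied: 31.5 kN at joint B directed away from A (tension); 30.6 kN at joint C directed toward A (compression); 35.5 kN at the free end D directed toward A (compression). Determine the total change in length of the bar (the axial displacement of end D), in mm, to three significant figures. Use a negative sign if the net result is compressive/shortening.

Internal axial forces (sectioning from the free end, tension +): N_CD = -35.5 kN, N_BC = -66.1 kN, N_AB = -34.6 kN.
A_AB = 295.9 mm².
A_BC = 242.6 mm².
A_CD = 355.5 mm².
δ_AB = -34600·214/(295.9·194000) = -0.129 mm
δ_BC = -66100·735/(242.6·199000) = -1.006 mm
δ_CD = -35500·706/(355.5·194000) = -0.3634 mm
δ = Σδ_i = -1.499 mm.

-1.50 mm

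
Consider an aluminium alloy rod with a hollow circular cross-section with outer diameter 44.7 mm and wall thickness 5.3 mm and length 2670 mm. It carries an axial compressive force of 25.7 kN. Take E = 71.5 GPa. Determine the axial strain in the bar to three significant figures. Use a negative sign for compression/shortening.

-5.48e-04

A = 656 mm².
σ = N/A = -39.18 MPa; ε = σ/E = -39.18/71500 = -5.479e-04.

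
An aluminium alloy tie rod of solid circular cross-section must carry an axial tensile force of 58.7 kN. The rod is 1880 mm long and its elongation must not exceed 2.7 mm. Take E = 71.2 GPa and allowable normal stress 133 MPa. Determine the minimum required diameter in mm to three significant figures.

27.0 mm

Required area A ≥ P/σ_allow = 58700/133 = 441.4 mm².
For a solid circular section, d ≥ √(4A/π) = 23.71 mm.
Elongation limit: A ≥ PL/(Eδ_allow) = 58700·1880/(71200·2.7) = 574.1 mm² ⇒ d ≥ 27.04 mm.
The elongation limit governs.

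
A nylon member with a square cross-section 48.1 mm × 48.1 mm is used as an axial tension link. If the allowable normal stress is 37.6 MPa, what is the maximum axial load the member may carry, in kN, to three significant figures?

87.0 kN

A = 2314 mm².
P_max = σ_allow · A = 37.6 · 2314 = 86990 N = 86.99 kN.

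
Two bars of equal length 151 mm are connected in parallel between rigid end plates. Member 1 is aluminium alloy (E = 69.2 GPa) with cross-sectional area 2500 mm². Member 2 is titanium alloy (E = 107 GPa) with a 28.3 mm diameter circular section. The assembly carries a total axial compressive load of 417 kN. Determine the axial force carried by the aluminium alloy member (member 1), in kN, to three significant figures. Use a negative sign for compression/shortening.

-300 kN

A_2 = 629 mm².
Equal strain + equilibrium ⇒ each member carries load in proportion to AE: A₁E₁ = 173000000 N, A₂E₂ = 67300000 N, ΣAE = 240300000 N.
F₁ = P·A₁E₁/ΣAE = -417000·173000000/240300000 = -300200 N.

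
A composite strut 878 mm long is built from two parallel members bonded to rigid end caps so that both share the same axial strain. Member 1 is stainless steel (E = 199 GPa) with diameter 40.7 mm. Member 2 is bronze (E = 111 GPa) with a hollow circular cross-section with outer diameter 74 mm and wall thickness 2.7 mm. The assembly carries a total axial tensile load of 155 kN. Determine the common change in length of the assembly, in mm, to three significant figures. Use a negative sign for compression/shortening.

0.417 mm

A_1 = 1301 mm².
A_2 = 604.8 mm².
Equal strain + equilibrium ⇒ each member carries load in proportion to AE: A₁E₁ = 258900000 N, A₂E₂ = 67130000 N, ΣAE = 326000000 N.
δ = PL/ΣAE = 155000·878/326000000 = 0.4174 mm.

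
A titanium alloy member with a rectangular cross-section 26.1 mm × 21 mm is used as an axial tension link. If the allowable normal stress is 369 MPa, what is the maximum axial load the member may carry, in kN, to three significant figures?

A = 548.1 mm².
P_max = σ_allow · A = 369 · 548.1 = 202200 N = 202.2 kN.

202 kN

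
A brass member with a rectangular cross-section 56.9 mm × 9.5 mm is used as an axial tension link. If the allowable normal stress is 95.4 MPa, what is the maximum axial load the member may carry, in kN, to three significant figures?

A = 540.5 mm².
P_max = σ_allow · A = 95.4 · 540.5 = 51570 N = 51.57 kN.

51.6 kN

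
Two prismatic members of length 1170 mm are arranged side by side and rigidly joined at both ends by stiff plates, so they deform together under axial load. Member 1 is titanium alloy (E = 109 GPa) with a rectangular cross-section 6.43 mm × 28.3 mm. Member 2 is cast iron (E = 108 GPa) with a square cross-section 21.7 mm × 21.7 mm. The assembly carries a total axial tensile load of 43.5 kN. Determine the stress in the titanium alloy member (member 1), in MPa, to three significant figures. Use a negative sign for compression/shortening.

67.1 MPa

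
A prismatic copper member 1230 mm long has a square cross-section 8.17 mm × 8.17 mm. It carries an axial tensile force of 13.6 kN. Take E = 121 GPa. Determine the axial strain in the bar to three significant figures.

0.00168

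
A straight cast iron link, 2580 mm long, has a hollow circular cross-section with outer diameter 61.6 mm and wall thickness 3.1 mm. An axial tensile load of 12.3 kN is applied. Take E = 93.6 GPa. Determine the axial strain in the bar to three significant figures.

A = 569.7 mm².
σ = N/A = 21.59 MPa; ε = σ/E = 21.59/93600 = 2.307e-04.

2.31e-04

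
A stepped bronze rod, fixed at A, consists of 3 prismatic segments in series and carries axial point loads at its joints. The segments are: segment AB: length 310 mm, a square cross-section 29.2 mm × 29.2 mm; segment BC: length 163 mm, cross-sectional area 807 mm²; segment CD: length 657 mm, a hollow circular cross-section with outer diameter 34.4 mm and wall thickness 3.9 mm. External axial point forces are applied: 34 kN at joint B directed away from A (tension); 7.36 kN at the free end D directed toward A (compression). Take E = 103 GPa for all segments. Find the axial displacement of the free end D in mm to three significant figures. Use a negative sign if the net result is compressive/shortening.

-0.0460 mm

Internal axial forces (sectioning from the free end, tension +): N_CD = -7.36 kN, N_BC = -7.36 kN, N_AB = 26.64 kN.
A_AB = 852.6 mm².
A_CD = 373.7 mm².
δ_AB = 26640·310/(852.6·103000) = 0.09404 mm
δ_BC = -7360·163/(807·103000) = -0.01443 mm
δ_CD = -7360·657/(373.7·103000) = -0.1256 mm
δ = Σδ_i = -0.04603 mm.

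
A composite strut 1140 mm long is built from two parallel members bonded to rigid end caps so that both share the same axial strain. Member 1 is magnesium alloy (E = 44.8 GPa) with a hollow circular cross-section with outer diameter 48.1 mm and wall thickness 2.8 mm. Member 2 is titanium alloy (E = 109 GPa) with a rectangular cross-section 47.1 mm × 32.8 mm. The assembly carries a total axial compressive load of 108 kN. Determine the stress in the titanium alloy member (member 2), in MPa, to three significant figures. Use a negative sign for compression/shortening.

A_1 = 398.5 mm².
A_2 = 1545 mm².
Equal strain + equilibrium ⇒ each member carries load in proportion to AE: A₁E₁ = 17850000 N, A₂E₂ = 168400000 N, ΣAE = 186200000 N.
σ₂ = P·E₂/ΣAE = -108000·109000/186200000 = -63.21 MPa.

-63.2 MPa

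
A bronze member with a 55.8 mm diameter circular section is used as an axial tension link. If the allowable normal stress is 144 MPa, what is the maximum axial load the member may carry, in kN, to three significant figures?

352 kN

A = 2445 mm².
P_max = σ_allow · A = 144 · 2445 = 352100 N = 352.1 kN.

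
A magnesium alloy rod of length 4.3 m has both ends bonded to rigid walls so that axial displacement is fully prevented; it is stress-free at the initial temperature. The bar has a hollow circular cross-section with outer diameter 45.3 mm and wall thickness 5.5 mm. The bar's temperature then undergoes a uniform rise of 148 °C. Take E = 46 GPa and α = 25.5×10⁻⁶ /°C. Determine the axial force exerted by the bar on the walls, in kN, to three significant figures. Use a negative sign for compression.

Free thermal expansion αLΔT = 25.5e-6 · 4300 · 148 = 16.23 mm.
The walls impose strain ε = −(16.23)/4300 = -3.7740e-03; σ = Eε = 46000 · -3.7740e-03 = -173.6 MPa.
Wall reaction R = σ·A = -173.6·687.7 = -119400 N = -119.4 kN.

-119 kN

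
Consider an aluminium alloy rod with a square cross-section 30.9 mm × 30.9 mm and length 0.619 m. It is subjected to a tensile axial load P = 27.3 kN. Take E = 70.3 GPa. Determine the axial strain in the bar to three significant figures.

4.07e-04

A = 954.8 mm².
σ = N/A = 28.59 MPa; ε = σ/E = 28.59/70300 = 4.067e-04.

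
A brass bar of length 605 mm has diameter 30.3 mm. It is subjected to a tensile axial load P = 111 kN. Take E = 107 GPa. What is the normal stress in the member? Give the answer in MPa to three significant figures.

A = 721.1 mm².
σ = N/A = 111000/721.1 = 153.9 MPa.

154 MPa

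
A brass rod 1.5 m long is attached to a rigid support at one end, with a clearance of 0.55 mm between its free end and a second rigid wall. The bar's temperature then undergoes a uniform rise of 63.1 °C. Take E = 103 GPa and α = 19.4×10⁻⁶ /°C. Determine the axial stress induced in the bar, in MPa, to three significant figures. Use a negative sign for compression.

-88.3 MPa

Free thermal expansion αLΔT = 19.4e-6 · 1500 · 63.1 = 1.836 mm.
The walls engage after the gap closes; constrained expansion = 1.836 − 0.55 = 1.286 mm.
The walls impose strain ε = −(1.286)/1500 = -8.5747e-04; σ = Eε = 103000 · -8.5747e-04 = -88.32 MPa.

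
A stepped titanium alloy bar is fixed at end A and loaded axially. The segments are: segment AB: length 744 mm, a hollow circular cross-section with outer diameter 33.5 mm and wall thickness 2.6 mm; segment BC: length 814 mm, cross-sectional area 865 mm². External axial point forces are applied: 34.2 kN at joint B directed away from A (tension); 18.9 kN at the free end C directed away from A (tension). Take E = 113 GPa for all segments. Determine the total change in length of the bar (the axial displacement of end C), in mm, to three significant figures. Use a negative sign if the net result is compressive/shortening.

1.54 mm

Internal axial forces (sectioning from the free end, tension +): N_BC = 18.9 kN, N_AB = 53.1 kN.
A_AB = 252.4 mm².
δ_AB = 53100·744/(252.4·113000) = 1.385 mm
δ_BC = 18900·814/(865·113000) = 0.1574 mm
δ = Σδ_i = 1.543 mm.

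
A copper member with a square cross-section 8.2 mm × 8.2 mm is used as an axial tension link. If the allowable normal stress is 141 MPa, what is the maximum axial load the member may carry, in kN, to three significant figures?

9.48 kN

A = 67.24 mm².
P_max = σ_allow · A = 141 · 67.24 = 9481 N = 9.481 kN.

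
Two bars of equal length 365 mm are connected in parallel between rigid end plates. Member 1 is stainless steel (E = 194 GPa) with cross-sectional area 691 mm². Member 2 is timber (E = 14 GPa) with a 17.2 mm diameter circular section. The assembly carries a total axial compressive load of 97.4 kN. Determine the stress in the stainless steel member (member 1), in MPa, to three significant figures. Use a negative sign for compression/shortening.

A_2 = 232.4 mm².
Equal strain + equilibrium ⇒ each member carries load in proportion to AE: A₁E₁ = 134100000 N, A₂E₂ = 3253000 N, ΣAE = 137300000 N.
σ₁ = P·E₁/ΣAE = -97400·194000/137300000 = -137.6 MPa.

-138 MPa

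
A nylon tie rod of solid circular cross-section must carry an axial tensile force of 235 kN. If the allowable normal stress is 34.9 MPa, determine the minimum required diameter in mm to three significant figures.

Required area A ≥ P/σ_allow = 235000/34.9 = 6734 mm².
For a solid circular section, d ≥ √(4A/π) = 92.59 mm.

92.6 mm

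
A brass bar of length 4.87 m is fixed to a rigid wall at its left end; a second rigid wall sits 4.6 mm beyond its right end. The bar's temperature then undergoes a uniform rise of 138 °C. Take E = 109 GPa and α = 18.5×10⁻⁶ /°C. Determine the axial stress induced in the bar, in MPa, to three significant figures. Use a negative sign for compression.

Free thermal expansion αLΔT = 18.5e-6 · 4870 · 138 = 12.43 mm.
The walls engage after the gap closes; constrained expansion = 12.43 − 4.6 = 7.833 mm.
The walls impose strain ε = −(7.833)/4870 = -1.6084e-03; σ = Eε = 109000 · -1.6084e-03 = -175.3 MPa.

-175 MPa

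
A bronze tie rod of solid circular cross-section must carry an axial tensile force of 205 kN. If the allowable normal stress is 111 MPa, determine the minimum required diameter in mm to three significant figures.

Required area A ≥ P/σ_allow = 205000/111 = 1847 mm².
For a solid circular section, d ≥ √(4A/π) = 48.49 mm.

48.5 mm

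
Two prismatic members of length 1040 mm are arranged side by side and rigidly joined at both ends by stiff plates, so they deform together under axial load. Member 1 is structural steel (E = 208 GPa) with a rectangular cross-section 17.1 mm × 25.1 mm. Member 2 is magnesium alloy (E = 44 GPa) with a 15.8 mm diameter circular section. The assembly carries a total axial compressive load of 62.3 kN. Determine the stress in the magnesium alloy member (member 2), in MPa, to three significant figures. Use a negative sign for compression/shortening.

A_1 = 429.2 mm².
A_2 = 196.1 mm².
Equal strain + equilibrium ⇒ each member carries load in proportion to AE: A₁E₁ = 89280000 N, A₂E₂ = 8627000 N, ΣAE = 97900000 N.
σ₂ = P·E₂/ΣAE = -62300·44000/97900000 = -28 MPa.

-28.0 MPa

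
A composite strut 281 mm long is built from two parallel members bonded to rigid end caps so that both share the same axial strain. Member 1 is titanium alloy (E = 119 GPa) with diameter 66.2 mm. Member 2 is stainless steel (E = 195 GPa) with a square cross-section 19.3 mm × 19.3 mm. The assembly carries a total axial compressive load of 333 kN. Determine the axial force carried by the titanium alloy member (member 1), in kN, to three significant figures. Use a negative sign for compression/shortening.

-283 kN

A_1 = 3442 mm².
A_2 = 372.5 mm².
Equal strain + equilibrium ⇒ each member carries load in proportion to AE: A₁E₁ = 409600000 N, A₂E₂ = 72640000 N, ΣAE = 482200000 N.
F₁ = P·A₁E₁/ΣAE = -333000·409600000/482200000 = -282800 N.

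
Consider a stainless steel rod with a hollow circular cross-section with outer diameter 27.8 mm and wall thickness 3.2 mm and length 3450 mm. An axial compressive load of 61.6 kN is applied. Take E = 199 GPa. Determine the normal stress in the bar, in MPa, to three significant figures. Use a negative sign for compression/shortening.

A = 247.3 mm².
σ = N/A = -61600/247.3 = -249.1 MPa.

-249 MPa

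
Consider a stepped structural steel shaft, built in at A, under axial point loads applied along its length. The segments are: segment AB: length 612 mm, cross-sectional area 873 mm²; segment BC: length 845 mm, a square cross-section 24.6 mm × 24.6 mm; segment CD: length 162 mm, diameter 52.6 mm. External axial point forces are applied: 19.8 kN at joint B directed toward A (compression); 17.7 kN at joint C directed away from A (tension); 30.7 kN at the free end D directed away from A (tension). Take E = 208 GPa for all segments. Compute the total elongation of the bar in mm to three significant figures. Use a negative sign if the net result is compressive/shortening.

0.432 mm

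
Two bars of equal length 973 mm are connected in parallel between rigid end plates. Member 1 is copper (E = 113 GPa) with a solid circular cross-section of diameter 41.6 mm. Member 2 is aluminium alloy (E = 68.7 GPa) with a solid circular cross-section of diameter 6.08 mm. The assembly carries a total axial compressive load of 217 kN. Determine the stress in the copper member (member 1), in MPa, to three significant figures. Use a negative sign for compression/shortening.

-158 MPa

A_1 = 1359 mm².
A_2 = 29.03 mm².
Equal strain + equilibrium ⇒ each member carries load in proportion to AE: A₁E₁ = 153600000 N, A₂E₂ = 1995000 N, ΣAE = 155600000 N.
σ₁ = P·E₁/ΣAE = -217000·113000/155600000 = -157.6 MPa.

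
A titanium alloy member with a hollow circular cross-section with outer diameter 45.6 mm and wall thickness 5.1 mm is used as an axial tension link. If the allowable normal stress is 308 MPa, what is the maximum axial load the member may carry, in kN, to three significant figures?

200 kN

A = 648.9 mm².
P_max = σ_allow · A = 308 · 648.9 = 199900 N = 199.9 kN.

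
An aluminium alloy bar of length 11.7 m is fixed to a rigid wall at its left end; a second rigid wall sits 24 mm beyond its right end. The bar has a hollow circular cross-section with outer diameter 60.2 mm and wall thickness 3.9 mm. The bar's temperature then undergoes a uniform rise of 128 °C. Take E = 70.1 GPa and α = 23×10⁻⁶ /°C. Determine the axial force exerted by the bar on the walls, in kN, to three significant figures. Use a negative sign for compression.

-43.2 kN

Free thermal expansion αLΔT = 23e-6 · 11700 · 128 = 34.44 mm.
The walls engage after the gap closes; constrained expansion = 34.44 − 24 = 10.44 mm.
The walls impose strain ε = −(10.44)/11700 = -8.9272e-04; σ = Eε = 70100 · -8.9272e-04 = -62.58 MPa.
Wall reaction R = σ·A = -62.58·689.8 = -43170 N = -43.17 kN.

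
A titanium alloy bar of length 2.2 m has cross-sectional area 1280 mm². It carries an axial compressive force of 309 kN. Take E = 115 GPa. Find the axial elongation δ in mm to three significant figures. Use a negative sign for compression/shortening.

δ_mech = NL/(AE) = -309000·2200/(1280·115000) = -4.618 mm.

-4.62 mm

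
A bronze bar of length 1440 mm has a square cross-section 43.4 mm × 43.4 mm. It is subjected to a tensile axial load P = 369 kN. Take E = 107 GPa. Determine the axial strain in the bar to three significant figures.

A = 1884 mm².
σ = N/A = 195.9 MPa; ε = σ/E = 195.9/107000 = 1.831e-03.

0.00183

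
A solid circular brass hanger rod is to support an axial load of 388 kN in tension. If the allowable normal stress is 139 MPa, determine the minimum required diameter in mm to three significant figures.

Required area A ≥ P/σ_allow = 388000/139 = 2791 mm².
For a solid circular section, d ≥ √(4A/π) = 59.62 mm.

59.6 mm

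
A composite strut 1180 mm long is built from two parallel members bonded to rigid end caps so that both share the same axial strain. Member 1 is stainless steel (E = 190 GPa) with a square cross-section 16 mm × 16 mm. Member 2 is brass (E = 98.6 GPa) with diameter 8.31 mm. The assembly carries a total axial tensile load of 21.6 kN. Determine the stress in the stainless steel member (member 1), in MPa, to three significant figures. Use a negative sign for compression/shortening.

A_1 = 256 mm².
A_2 = 54.24 mm².
Equal strain + equilibrium ⇒ each member carries load in proportion to AE: A₁E₁ = 48640000 N, A₂E₂ = 5348000 N, ΣAE = 53990000 N.
σ₁ = P·E₁/ΣAE = 21600·190000/53990000 = 76.02 MPa.

76.0 MPa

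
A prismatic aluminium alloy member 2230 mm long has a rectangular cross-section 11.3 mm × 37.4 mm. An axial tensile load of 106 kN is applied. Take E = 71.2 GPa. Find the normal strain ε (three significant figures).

0.00352

A = 422.6 mm².
σ = N/A = 250.8 MPa; ε = σ/E = 250.8/71200 = 3.523e-03.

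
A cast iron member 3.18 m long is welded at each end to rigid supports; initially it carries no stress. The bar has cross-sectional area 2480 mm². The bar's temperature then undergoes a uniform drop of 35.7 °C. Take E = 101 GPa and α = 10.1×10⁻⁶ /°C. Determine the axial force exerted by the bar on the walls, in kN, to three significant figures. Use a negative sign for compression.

90.3 kN

Free thermal expansion αLΔT = 10.1e-6 · 3180 · -35.7 = -1.147 mm.
The walls impose strain ε = −(-1.147)/3180 = 3.6057e-04; σ = Eε = 101000 · 3.6057e-04 = 36.42 MPa.
Wall reaction R = σ·A = 36.42·2480 = 90320 N = 90.32 kN.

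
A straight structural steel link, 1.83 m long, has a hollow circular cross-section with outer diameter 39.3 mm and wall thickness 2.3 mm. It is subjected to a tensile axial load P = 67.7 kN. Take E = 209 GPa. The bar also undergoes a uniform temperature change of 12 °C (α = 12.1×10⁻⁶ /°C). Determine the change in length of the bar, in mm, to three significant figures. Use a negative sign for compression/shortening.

2.48 mm

A = 267.3 mm².
δ_mech = NL/(AE) = 67700·1830/(267.3·209000) = 2.217 mm.
δ_thermal = αLΔT = 12.1e-6·1830·12 = 0.2657 mm.
δ = δ_mech + δ_thermal = 2.483 mm.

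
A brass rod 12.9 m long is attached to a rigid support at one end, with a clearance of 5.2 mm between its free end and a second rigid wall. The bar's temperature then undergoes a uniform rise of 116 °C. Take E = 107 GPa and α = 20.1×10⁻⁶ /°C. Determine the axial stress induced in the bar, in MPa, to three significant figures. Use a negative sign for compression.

Free thermal expansion αLΔT = 20.1e-6 · 12900 · 116 = 30.08 mm.
The walls engage after the gap closes; constrained expansion = 30.08 − 5.2 = 24.88 mm.
The walls impose strain ε = −(24.88)/12900 = -1.9285e-03; σ = Eε = 107000 · -1.9285e-03 = -206.3 MPa.

-206 MPa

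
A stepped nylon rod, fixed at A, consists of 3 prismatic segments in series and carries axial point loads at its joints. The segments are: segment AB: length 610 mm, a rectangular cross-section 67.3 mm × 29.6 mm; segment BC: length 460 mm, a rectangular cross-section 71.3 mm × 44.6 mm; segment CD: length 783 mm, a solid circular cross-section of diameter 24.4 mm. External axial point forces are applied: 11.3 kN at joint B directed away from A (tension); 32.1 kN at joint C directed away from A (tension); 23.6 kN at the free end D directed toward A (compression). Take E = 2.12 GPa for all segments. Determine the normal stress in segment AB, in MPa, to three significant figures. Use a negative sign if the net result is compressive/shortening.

Internal axial forces (sectioning from the free end, tension +): N_CD = -23.6 kN, N_BC = 8.5 kN, N_AB = 19.8 kN.
A_AB = 1992 mm².
σ_AB = N_AB/A_AB = 19800/1992 = 9.939 MPa.

9.94 MPa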